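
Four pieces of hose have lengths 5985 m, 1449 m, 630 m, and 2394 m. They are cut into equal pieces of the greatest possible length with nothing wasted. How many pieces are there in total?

166

Piece length = gcd(5985, 1449, 630, 2394).
5985 = 3^2 × 5 × 7 × 19
1449 = 3^2 × 7 × 23
630 = 2 × 3^2 × 5 × 7
2394 = 2 × 3^2 × 7 × 19
gcd(5985, 1449, 630, 2394) = 3^2 × 7 = 63.
Total pieces = 5985/63 + 1449/63 + 630/63 + 2394/63 = 95 + 23 + 10 + 38 = 166.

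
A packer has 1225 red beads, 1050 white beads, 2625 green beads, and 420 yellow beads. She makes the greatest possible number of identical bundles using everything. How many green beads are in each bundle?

75

Number of bundles = gcd(1225, 1050, 2625, 420).
1225 = 5^2 × 7^2
1050 = 2 × 3 × 5^2 × 7
2625 = 3 × 5^3 × 7
420 = 2^2 × 3 × 5 × 7
gcd(1225, 1050, 2625, 420) = 5 × 7 = 35.
green beads per bundle = 2625 / 35 = 75.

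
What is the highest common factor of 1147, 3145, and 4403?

37

1147 = 31 × 37
3145 = 5 × 17 × 37
4403 = 7 × 17 × 37
gcd(1147, 3145, 4403) = 37.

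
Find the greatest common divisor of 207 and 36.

9

207 = 3^2 × 23
36 = 2^2 × 3^2
gcd(207, 36) = 3^2 = 9.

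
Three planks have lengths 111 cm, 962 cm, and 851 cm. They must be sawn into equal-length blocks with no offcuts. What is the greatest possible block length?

This is the greatest common divisor of 111, 962, and 851.
111 = 3 × 37
962 = 2 × 13 × 37
851 = 23 × 37
gcd(111, 962, 851) = 37.

37 cm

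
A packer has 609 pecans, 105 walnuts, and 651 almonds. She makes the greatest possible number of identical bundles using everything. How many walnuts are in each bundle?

5

Number of bundles = gcd(609, 105, 651).
609 = 3 × 7 × 29
105 = 3 × 5 × 7
651 = 3 × 7 × 31
gcd(609, 105, 651) = 3 × 7 = 21.
walnuts per bundle = 105 / 21 = 5.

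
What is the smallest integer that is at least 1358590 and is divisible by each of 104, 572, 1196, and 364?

The integer must be a common multiple of 104, 572, 1196, and 364, so a multiple of their LCM.
104 = 2^3 × 13
572 = 2^2 × 11 × 13
1196 = 2^2 × 13 × 23
364 = 2^2 × 7 × 13
LCM(104, 572, 1196, 364) = 2^3 × 7 × 11 × 13 × 23 = 184184.
Smallest multiple of 184184 that is ≥ 1358590: ⌈1358590/184184⌉ × 184184 = 8 × 184184 = 1473472.

1473472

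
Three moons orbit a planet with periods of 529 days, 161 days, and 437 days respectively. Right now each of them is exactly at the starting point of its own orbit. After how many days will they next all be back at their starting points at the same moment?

The first simultaneous occurrence is after LCM of the individual periods.
529 = 23^2
161 = 7 × 23
437 = 19 × 23
LCM(529, 161, 437) = 7 × 19 × 23^2 = 70357.

70357 days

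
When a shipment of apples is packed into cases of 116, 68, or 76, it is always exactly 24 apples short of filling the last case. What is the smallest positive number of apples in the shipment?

37444

Being 24 short of a full case of size k means N ≡ −24 (mod k), i.e. N + 24 is a multiple of each size.
116 = 2^2 × 29
68 = 2^2 × 17
76 = 2^2 × 19
LCM(116, 68, 76) = 2^2 × 17 × 19 × 29 = 37468.
Smallest positive N is 37468 − 24 = 37444.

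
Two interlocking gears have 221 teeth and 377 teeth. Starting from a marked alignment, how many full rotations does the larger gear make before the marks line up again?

The first common completion time is the LCM of the periods.
221 = 13 × 17
377 = 13 × 29
LCM(221, 377) = 13 × 17 × 29 = 6409.
Rotations for period 377: 6409 / 377 = 17.

17 rotations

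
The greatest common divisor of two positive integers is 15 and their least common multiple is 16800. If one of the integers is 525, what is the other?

480

For two integers, gcd × lcm = product, so the other is (15 × 16800) / 525 = 252000 / 525 = 480.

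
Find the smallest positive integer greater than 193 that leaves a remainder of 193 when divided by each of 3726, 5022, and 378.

808735

N − 193 must be a common multiple of 3726, 5022, and 378.
3726 = 2 × 3^4 × 23
5022 = 2 × 3^4 × 31
378 = 2 × 3^3 × 7
LCM(3726, 5022, 378) = 2 × 3^4 × 7 × 23 × 31 = 808542.
Smallest N > 193 is LCM + 193 = 808542 + 193 = 808735.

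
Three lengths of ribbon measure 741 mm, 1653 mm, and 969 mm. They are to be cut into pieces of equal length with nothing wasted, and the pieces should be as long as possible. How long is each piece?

57 mm

The greatest length dividing all of 741, 1653, and 969 is their gcd.
741 = 3 × 13 × 19
1653 = 3 × 19 × 29
969 = 3 × 17 × 19
gcd(741, 1653, 969) = 3 × 19 = 57.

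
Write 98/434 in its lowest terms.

98 = 2 × 7^2
434 = 2 × 7 × 31
gcd(98, 434) = 2 × 7 = 14.
Divide numerator and denominator by 14: 98/434 = 7/31.

7/31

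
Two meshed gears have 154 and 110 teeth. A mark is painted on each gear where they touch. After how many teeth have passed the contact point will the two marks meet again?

770 teeth

The first simultaneous occurrence is after LCM of the individual periods.
154 = 2 × 7 × 11
110 = 2 × 5 × 11
LCM(154, 110) = 2 × 5 × 7 × 11 = 770.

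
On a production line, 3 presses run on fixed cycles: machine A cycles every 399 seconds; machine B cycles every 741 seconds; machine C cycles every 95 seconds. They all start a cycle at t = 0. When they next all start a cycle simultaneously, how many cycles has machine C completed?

273 cycles

The first common completion time is the LCM of the periods.
399 = 3 × 7 × 19
741 = 3 × 13 × 19
95 = 5 × 19
LCM(399, 741, 95) = 3 × 5 × 7 × 13 × 19 = 25935.
Cycles for period 95: 25935 / 95 = 273.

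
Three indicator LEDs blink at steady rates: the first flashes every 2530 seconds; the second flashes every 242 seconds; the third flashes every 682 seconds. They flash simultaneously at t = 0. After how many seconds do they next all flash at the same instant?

862730 seconds

We need the least common multiple of the intervals.
2530 = 2 × 5 × 11 × 23
242 = 2 × 11^2
682 = 2 × 11 × 31
LCM(2530, 242, 682) = 2 × 5 × 11^2 × 23 × 31 = 862730.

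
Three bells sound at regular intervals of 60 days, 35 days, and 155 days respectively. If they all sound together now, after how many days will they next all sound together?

The first simultaneous occurrence is after LCM of the individual periods.
60 = 2^2 × 3 × 5
35 = 5 × 7
155 = 5 × 31
LCM(60, 35, 155) = 2^2 × 3 × 5 × 7 × 31 = 13020.

13020 days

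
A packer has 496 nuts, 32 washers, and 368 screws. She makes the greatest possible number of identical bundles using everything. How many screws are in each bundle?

Number of bundles = gcd(496, 32, 368).
496 = 2^4 × 31
32 = 2^5
368 = 2^4 × 23
gcd(496, 32, 368) = 2^4 = 16.
screws per bundle = 368 / 16 = 23.

23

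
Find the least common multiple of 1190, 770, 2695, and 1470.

274890

1190 = 2 × 5 × 7 × 17
770 = 2 × 5 × 7 × 11
2695 = 5 × 7^2 × 11
1470 = 2 × 3 × 5 × 7^2
LCM(1190, 770, 2695, 1470) = 2 × 3 × 5 × 7^2 × 11 × 17 = 274890.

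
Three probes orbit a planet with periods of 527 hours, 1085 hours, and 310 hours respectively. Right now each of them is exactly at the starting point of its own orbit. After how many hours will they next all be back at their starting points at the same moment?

We need the least common multiple of the intervals.
527 = 17 × 31
1085 = 5 × 7 × 31
310 = 2 × 5 × 31
LCM(527, 1085, 310) = 2 × 5 × 7 × 17 × 31 = 36890.

36890 hours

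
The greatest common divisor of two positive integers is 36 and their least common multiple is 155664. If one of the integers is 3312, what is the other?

1692

For two integers, gcd × lcm = product, so the other is (36 × 155664) / 3312 = 5603904 / 3312 = 1692.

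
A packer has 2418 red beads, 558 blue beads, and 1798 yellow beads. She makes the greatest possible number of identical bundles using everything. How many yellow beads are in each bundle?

29

Number of bundles = gcd(2418, 558, 1798).
2418 = 2 × 3 × 13 × 31
558 = 2 × 3^2 × 31
1798 = 2 × 29 × 31
gcd(2418, 558, 1798) = 2 × 31 = 62.
yellow beads per bundle = 1798 / 62 = 29.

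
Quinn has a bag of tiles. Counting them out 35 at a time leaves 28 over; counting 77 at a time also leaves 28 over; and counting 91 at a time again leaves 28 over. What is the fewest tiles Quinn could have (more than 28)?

5033

N − 28 must be a common multiple of 35, 77, and 91.
35 = 5 × 7
77 = 7 × 11
91 = 7 × 13
LCM(35, 77, 91) = 5 × 7 × 11 × 13 = 5005.
Smallest N > 28 is LCM + 28 = 5005 + 28 = 5033.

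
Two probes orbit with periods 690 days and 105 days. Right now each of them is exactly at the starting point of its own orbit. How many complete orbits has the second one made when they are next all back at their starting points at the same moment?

46 orbits

They are all back at their starting positions together after one LCM of the periods.
690 = 2 × 3 × 5 × 23
105 = 3 × 5 × 7
LCM(690, 105) = 2 × 3 × 5 × 7 × 23 = 4830.
Orbits for period 105: 4830 / 105 = 46.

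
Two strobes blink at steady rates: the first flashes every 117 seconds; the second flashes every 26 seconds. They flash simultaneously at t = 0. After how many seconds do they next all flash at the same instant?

We need the least common multiple of the intervals.
117 = 3^2 × 13
26 = 2 × 13
LCM(117, 26) = 2 × 3^2 × 13 = 234.

234 seconds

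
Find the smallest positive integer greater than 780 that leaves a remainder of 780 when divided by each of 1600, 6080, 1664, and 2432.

N − 780 must be a common multiple of 1600, 6080, 1664, and 2432.
1600 = 2^6 × 5^2
6080 = 2^6 × 5 × 19
1664 = 2^7 × 13
2432 = 2^7 × 19
LCM(1600, 6080, 1664, 2432) = 2^7 × 5^2 × 13 × 19 = 790400.
Smallest N > 780 is LCM + 780 = 790400 + 780 = 791180.

791180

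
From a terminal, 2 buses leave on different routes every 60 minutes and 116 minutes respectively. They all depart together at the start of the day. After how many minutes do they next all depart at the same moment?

1740 minutes

We need the least common multiple of the intervals.
60 = 2^2 × 3 × 5
116 = 2^2 × 29
LCM(60, 116) = 2^2 × 3 × 5 × 29 = 1740.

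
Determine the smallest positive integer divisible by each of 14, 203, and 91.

14 = 2 × 7
203 = 7 × 29
91 = 7 × 13
LCM(14, 203, 91) = 2 × 7 × 13 × 29 = 5278.

5278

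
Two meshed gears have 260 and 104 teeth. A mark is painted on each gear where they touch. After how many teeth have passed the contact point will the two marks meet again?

The first simultaneous occurrence is after LCM of the individual periods.
260 = 2^2 × 5 × 13
104 = 2^3 × 13
LCM(260, 104) = 2^3 × 5 × 13 = 520.

520 teeth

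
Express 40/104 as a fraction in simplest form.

5/13

40 = 2^3 × 5
104 = 2^3 × 13
gcd(40, 104) = 2^3 = 8.
Divide numerator and denominator by 8: 40/104 = 5/13.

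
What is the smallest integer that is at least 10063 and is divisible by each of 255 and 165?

11220

The integer must be a common multiple of 255 and 165, so a multiple of their LCM.
255 = 3 × 5 × 17
165 = 3 × 5 × 11
LCM(255, 165) = 3 × 5 × 11 × 17 = 2805.
Smallest multiple of 2805 that is ≥ 10063: ⌈10063/2805⌉ × 2805 = 4 × 2805 = 11220.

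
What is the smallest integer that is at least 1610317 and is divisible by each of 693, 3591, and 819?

The integer must be a common multiple of 693, 3591, and 819, so a multiple of their LCM.
693 = 3^2 × 7 × 11
3591 = 3^3 × 7 × 19
819 = 3^2 × 7 × 13
LCM(693, 3591, 819) = 3^3 × 7 × 11 × 13 × 19 = 513513.
Smallest multiple of 513513 that is ≥ 1610317: ⌈1610317/513513⌉ × 513513 = 4 × 513513 = 2054052.

2054052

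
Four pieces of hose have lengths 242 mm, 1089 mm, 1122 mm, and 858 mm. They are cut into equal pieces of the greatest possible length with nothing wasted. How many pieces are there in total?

Piece length = gcd(242, 1089, 1122, 858).
242 = 2 × 11^2
1089 = 3^2 × 11^2
1122 = 2 × 3 × 11 × 17
858 = 2 × 3 × 11 × 13
gcd(242, 1089, 1122, 858) = 11.
Total pieces = 242/11 + 1089/11 + 1122/11 + 858/11 = 22 + 99 + 102 + 78 = 301.

301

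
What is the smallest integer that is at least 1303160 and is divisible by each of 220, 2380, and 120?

1413720

The integer must be a common multiple of 220, 2380, and 120, so a multiple of their LCM.
220 = 2^2 × 5 × 11
2380 = 2^2 × 5 × 7 × 17
120 = 2^3 × 3 × 5
LCM(220, 2380, 120) = 2^3 × 3 × 5 × 7 × 11 × 17 = 157080.
Smallest multiple of 157080 that is ≥ 1303160: ⌈1303160/157080⌉ × 157080 = 9 × 157080 = 1413720.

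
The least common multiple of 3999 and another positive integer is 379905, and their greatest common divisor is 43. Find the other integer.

gcd × lcm = product of the two integers, so the other integer is (43 × 379905) / 3999 = 4085.

4085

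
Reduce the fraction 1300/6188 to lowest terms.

25/119

1300 = 2^2 × 5^2 × 13
6188 = 2^2 × 7 × 13 × 17
gcd(1300, 6188) = 2^2 × 13 = 52.
Divide numerator and denominator by 52: 1300/6188 = 25/119.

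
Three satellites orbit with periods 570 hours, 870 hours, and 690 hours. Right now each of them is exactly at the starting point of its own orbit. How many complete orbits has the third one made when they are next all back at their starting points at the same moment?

All finish a whole number of cycles simultaneously at t = LCM of the periods.
570 = 2 × 3 × 5 × 19
870 = 2 × 3 × 5 × 29
690 = 2 × 3 × 5 × 23
LCM(570, 870, 690) = 2 × 3 × 5 × 19 × 23 × 29 = 380190.
Orbits for period 690: 380190 / 690 = 551.

551 orbits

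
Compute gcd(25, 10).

5

25 = 5^2
10 = 2 × 5
gcd(25, 10) = 5.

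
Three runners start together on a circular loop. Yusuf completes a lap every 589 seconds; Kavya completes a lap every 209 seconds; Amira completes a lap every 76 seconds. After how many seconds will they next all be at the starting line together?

We need the least common multiple of the intervals.
589 = 19 × 31
209 = 11 × 19
76 = 2^2 × 19
LCM(589, 209, 76) = 2^2 × 11 × 19 × 31 = 25916.

25916 seconds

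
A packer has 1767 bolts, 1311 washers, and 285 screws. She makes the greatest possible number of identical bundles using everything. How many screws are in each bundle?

Number of bundles = gcd(1767, 1311, 285).
1767 = 3 × 19 × 31
1311 = 3 × 19 × 23
285 = 3 × 5 × 19
gcd(1767, 1311, 285) = 3 × 19 = 57.
screws per bundle = 285 / 57 = 5.

5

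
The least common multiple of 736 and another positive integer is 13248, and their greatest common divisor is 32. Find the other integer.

gcd × lcm = product of the two integers, so the other integer is (32 × 13248) / 736 = 576.

576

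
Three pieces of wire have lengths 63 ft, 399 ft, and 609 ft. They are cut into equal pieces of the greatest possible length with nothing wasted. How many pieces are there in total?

51

Piece length = gcd(63, 399, 609).
63 = 3^2 × 7
399 = 3 × 7 × 19
609 = 3 × 7 × 29
gcd(63, 399, 609) = 3 × 7 = 21.
Total pieces = 63/21 + 399/21 + 609/21 = 3 + 19 + 29 = 51.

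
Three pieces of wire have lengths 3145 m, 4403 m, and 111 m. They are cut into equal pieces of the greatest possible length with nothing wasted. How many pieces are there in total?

207

Piece length = gcd(3145, 4403, 111).
3145 = 5 × 17 × 37
4403 = 7 × 17 × 37
111 = 3 × 37
gcd(3145, 4403, 111) = 37.
Total pieces = 3145/37 + 4403/37 + 111/37 = 85 + 119 + 3 = 207.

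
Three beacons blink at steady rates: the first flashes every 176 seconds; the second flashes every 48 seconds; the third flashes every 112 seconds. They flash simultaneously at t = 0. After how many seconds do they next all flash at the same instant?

3696 seconds

They coincide at every common multiple of the periods; the first is the LCM.
176 = 2^4 × 11
48 = 2^4 × 3
112 = 2^4 × 7
LCM(176, 48, 112) = 2^4 × 3 × 7 × 11 = 3696.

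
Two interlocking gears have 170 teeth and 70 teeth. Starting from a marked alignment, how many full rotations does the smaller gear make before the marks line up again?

17 rotations

The first common completion time is the LCM of the periods.
170 = 2 × 5 × 17
70 = 2 × 5 × 7
LCM(170, 70) = 2 × 5 × 7 × 17 = 1190.
Rotations for period 70: 1190 / 70 = 17.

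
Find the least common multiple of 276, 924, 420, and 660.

276 = 2^2 × 3 × 23
924 = 2^2 × 3 × 7 × 11
420 = 2^2 × 3 × 5 × 7
660 = 2^2 × 3 × 5 × 11
LCM(276, 924, 420, 660) = 2^2 × 3 × 5 × 7 × 11 × 23 = 106260.

106260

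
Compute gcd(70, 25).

5

70 = 2 × 5 × 7
25 = 5^2
gcd(70, 25) = 5.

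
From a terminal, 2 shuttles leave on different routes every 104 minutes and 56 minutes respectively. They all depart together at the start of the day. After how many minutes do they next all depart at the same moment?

728 minutes

They coincide at every common multiple of the periods; the first is the LCM.
104 = 2^3 × 13
56 = 2^3 × 7
LCM(104, 56) = 2^3 × 7 × 13 = 728.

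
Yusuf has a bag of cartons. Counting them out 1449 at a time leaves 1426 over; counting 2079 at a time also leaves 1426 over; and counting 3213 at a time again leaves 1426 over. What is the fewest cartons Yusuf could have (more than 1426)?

814315

N − 1426 must be a common multiple of 1449, 2079, and 3213.
1449 = 3^2 × 7 × 23
2079 = 3^3 × 7 × 11
3213 = 3^3 × 7 × 17
LCM(1449, 2079, 3213) = 3^3 × 7 × 11 × 17 × 23 = 812889.
Smallest N > 1426 is LCM + 1426 = 812889 + 1426 = 814315.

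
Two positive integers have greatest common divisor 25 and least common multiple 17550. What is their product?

438750

For any two positive integers, gcd × lcm = product = 25 × 17550 = 438750.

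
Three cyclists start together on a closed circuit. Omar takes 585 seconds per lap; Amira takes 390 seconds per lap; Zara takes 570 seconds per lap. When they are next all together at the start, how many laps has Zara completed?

All finish a whole number of cycles simultaneously at t = LCM of the periods.
585 = 3^2 × 5 × 13
390 = 2 × 3 × 5 × 13
570 = 2 × 3 × 5 × 19
LCM(585, 390, 570) = 2 × 3^2 × 5 × 13 × 19 = 22230.
Laps for period 570: 22230 / 570 = 39.

39 laps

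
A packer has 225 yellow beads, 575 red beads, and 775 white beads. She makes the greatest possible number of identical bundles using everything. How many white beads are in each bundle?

31

Number of bundles = gcd(225, 575, 775).
225 = 3^2 × 5^2
575 = 5^2 × 23
775 = 5^2 × 31
gcd(225, 575, 775) = 5^2 = 25.
white beads per bundle = 775 / 25 = 31.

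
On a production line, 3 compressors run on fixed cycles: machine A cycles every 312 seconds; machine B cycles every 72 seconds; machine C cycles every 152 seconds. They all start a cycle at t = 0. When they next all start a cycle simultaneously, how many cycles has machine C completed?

117 cycles

The first common completion time is the LCM of the periods.
312 = 2^3 × 3 × 13
72 = 2^3 × 3^2
152 = 2^3 × 19
LCM(312, 72, 152) = 2^3 × 3^2 × 13 × 19 = 17784.
Cycles for period 152: 17784 / 152 = 117.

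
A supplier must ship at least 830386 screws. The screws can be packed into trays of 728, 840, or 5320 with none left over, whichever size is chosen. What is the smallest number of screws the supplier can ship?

1037400

The number of screws must be a common multiple of 728, 840, and 5320, so a multiple of their LCM.
728 = 2^3 × 7 × 13
840 = 2^3 × 3 × 5 × 7
5320 = 2^3 × 5 × 7 × 19
LCM(728, 840, 5320) = 2^3 × 3 × 5 × 7 × 13 × 19 = 207480.
Smallest multiple of 207480 that is ≥ 830386: ⌈830386/207480⌉ × 207480 = 5 × 207480 = 1037400.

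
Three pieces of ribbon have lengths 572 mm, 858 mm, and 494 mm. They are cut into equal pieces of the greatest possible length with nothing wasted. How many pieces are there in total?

74

Piece length = gcd(572, 858, 494).
572 = 2^2 × 11 × 13
858 = 2 × 3 × 11 × 13
494 = 2 × 13 × 19
gcd(572, 858, 494) = 2 × 13 = 26.
Total pieces = 572/26 + 858/26 + 494/26 = 22 + 33 + 19 = 74.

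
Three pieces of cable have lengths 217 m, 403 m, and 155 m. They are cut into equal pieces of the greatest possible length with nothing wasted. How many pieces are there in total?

Piece length = gcd(217, 403, 155).
217 = 7 × 31
403 = 13 × 31
155 = 5 × 31
gcd(217, 403, 155) = 31.
Total pieces = 217/31 + 403/31 + 155/31 = 7 + 13 + 5 = 25.

25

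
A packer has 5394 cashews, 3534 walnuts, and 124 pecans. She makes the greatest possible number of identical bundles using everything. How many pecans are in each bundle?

Number of bundles = gcd(5394, 3534, 124).
5394 = 2 × 3 × 29 × 31
3534 = 2 × 3 × 19 × 31
124 = 2^2 × 31
gcd(5394, 3534, 124) = 2 × 31 = 62.
pecans per bundle = 124 / 62 = 2.

2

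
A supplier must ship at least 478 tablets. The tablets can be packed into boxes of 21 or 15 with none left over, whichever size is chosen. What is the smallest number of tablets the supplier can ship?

The number of tablets must be a common multiple of 21 and 15, so a multiple of their LCM.
21 = 3 × 7
15 = 3 × 5
LCM(21, 15) = 3 × 5 × 7 = 105.
Smallest multiple of 105 that is ≥ 478: ⌈478/105⌉ × 105 = 5 × 105 = 525.

525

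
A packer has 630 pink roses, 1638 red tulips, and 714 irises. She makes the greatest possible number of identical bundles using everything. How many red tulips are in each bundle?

39

Number of bundles = gcd(630, 1638, 714).
630 = 2 × 3^2 × 5 × 7
1638 = 2 × 3^2 × 7 × 13
714 = 2 × 3 × 7 × 17
gcd(630, 1638, 714) = 2 × 3 × 7 = 42.
red tulips per bundle = 1638 / 42 = 39.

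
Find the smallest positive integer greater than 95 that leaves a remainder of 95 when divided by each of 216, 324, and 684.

12407

N − 95 must be a common multiple of 216, 324, and 684.
216 = 2^3 × 3^3
324 = 2^2 × 3^4
684 = 2^2 × 3^2 × 19
LCM(216, 324, 684) = 2^3 × 3^4 × 19 = 12312.
Smallest N > 95 is LCM + 95 = 12312 + 95 = 12407.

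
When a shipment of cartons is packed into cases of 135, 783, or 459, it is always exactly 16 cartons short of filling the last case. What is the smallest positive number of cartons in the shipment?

Being 16 short of a full case of size k means N ≡ −16 (mod k), i.e. N + 16 is a multiple of each size.
135 = 3^3 × 5
783 = 3^3 × 29
459 = 3^3 × 17
LCM(135, 783, 459) = 3^3 × 5 × 17 × 29 = 66555.
Smallest positive N is 66555 − 16 = 66539.

66539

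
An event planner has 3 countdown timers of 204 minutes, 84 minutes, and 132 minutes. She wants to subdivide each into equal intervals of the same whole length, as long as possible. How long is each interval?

12 minutes

The interval must divide each timer length; the longest such is the gcd.
204 = 2^2 × 3 × 17
84 = 2^2 × 3 × 7
132 = 2^2 × 3 × 11
gcd(204, 84, 132) = 2^2 × 3 = 12.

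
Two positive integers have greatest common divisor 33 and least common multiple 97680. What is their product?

For any two positive integers, gcd × lcm = product = 33 × 97680 = 3223440.

3223440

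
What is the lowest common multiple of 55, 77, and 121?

4235

55 = 5 × 11
77 = 7 × 11
121 = 11^2
LCM(55, 77, 121) = 5 × 7 × 11^2 = 4235.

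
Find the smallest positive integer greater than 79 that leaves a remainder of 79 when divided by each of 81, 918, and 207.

N − 79 must be a common multiple of 81, 918, and 207.
81 = 3^4
918 = 2 × 3^3 × 17
207 = 3^2 × 23
LCM(81, 918, 207) = 2 × 3^4 × 17 × 23 = 63342.
Smallest N > 79 is LCM + 79 = 63342 + 79 = 63421.

63421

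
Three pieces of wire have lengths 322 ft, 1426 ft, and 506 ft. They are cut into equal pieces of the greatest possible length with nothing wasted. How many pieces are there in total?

Piece length = gcd(322, 1426, 506).
322 = 2 × 7 × 23
1426 = 2 × 23 × 31
506 = 2 × 11 × 23
gcd(322, 1426, 506) = 2 × 23 = 46.
Total pieces = 322/46 + 1426/46 + 506/46 = 7 + 31 + 11 = 49.

49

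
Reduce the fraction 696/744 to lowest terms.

29/31

696 = 2^3 × 3 × 29
744 = 2^3 × 3 × 31
gcd(696, 744) = 2^3 × 3 = 24.
Divide numerator and denominator by 24: 696/744 = 29/31.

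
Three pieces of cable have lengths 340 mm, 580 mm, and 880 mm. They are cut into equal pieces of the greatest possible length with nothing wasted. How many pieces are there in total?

90

Piece length = gcd(340, 580, 880).
340 = 2^2 × 5 × 17
580 = 2^2 × 5 × 29
880 = 2^4 × 5 × 11
gcd(340, 580, 880) = 2^2 × 5 = 20.
Total pieces = 340/20 + 580/20 + 880/20 = 17 + 29 + 44 = 90.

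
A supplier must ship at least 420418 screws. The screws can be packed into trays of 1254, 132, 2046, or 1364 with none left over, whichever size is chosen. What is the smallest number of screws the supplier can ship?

The number of screws must be a common multiple of 1254, 132, 2046, and 1364, so a multiple of their LCM.
1254 = 2 × 3 × 11 × 19
132 = 2^2 × 3 × 11
2046 = 2 × 3 × 11 × 31
1364 = 2^2 × 11 × 31
LCM(1254, 132, 2046, 1364) = 2^2 × 3 × 11 × 19 × 31 = 77748.
Smallest multiple of 77748 that is ≥ 420418: ⌈420418/77748⌉ × 77748 = 6 × 77748 = 466488.

466488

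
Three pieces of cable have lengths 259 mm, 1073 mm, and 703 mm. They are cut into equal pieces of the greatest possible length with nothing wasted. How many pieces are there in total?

Piece length = gcd(259, 1073, 703).
259 = 7 × 37
1073 = 29 × 37
703 = 19 × 37
gcd(259, 1073, 703) = 37.
Total pieces = 259/37 + 1073/37 + 703/37 = 7 + 29 + 19 = 55.

55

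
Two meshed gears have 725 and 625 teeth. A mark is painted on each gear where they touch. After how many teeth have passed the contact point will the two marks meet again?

We need the least common multiple of the intervals.
725 = 5^2 × 29
625 = 5^4
LCM(725, 625) = 5^4 × 29 = 18125.

18125 teeth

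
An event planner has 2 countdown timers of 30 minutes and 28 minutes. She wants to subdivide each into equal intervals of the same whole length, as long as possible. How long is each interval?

2 minutes

The interval must divide each timer length; the longest such is the gcd.
30 = 2 × 3 × 5
28 = 2^2 × 7
gcd(30, 28) = 2.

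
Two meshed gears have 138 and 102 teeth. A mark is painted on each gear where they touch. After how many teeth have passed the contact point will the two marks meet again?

We need the least common multiple of the intervals.
138 = 2 × 3 × 23
102 = 2 × 3 × 17
LCM(138, 102) = 2 × 3 × 17 × 23 = 2346.

2346 teeth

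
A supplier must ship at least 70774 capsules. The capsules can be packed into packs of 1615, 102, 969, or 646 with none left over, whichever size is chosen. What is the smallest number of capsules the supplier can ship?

The number of capsules must be a common multiple of 1615, 102, 969, and 646, so a multiple of their LCM.
1615 = 5 × 17 × 19
102 = 2 × 3 × 17
969 = 3 × 17 × 19
646 = 2 × 17 × 19
LCM(1615, 102, 969, 646) = 2 × 3 × 5 × 17 × 19 = 9690.
Smallest multiple of 9690 that is ≥ 70774: ⌈70774/9690⌉ × 9690 = 8 × 9690 = 77520.

77520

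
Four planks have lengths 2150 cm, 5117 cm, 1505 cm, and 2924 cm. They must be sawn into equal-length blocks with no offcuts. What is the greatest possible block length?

43 cm

This is the greatest common divisor of 2150, 5117, 1505, and 2924.
2150 = 2 × 5^2 × 43
5117 = 7 × 17 × 43
1505 = 5 × 7 × 43
2924 = 2^2 × 17 × 43
gcd(2150, 5117, 1505, 2924) = 43.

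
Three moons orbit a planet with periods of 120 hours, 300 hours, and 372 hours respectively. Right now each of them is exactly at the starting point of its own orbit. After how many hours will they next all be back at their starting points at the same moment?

18600 hours

The first simultaneous occurrence is after LCM of the individual periods.
120 = 2^3 × 3 × 5
300 = 2^2 × 3 × 5^2
372 = 2^2 × 3 × 31
LCM(120, 300, 372) = 2^3 × 3 × 5^2 × 31 = 18600.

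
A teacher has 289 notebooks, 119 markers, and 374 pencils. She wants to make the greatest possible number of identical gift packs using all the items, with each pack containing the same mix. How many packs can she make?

The pack count must divide each quantity, so the greatest is gcd(289, 119, 374).
289 = 17^2
119 = 7 × 17
374 = 2 × 11 × 17
gcd(289, 119, 374) = 17.

17 packs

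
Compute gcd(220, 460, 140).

220 = 2^2 × 5 × 11
460 = 2^2 × 5 × 23
140 = 2^2 × 5 × 7
gcd(220, 460, 140) = 2^2 × 5 = 20.

20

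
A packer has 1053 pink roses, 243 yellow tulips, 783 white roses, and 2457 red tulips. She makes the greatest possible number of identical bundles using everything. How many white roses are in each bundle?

29

Number of bundles = gcd(1053, 243, 783, 2457).
1053 = 3^4 × 13
243 = 3^5
783 = 3^3 × 29
2457 = 3^3 × 7 × 13
gcd(1053, 243, 783, 2457) = 3^3 = 27.
white roses per bundle = 783 / 27 = 29.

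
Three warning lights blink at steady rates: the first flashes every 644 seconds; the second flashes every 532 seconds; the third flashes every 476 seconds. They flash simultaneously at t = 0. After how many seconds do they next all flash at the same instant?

They coincide at every common multiple of the periods; the first is the LCM.
644 = 2^2 × 7 × 23
532 = 2^2 × 7 × 19
476 = 2^2 × 7 × 17
LCM(644, 532, 476) = 2^2 × 7 × 17 × 19 × 23 = 208012.

208012 seconds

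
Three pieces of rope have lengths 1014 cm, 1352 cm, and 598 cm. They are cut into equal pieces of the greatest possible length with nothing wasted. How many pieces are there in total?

Piece length = gcd(1014, 1352, 598).
1014 = 2 × 3 × 13^2
1352 = 2^3 × 13^2
598 = 2 × 13 × 23
gcd(1014, 1352, 598) = 2 × 13 = 26.
Total pieces = 1014/26 + 1352/26 + 598/26 = 39 + 52 + 23 = 114.

114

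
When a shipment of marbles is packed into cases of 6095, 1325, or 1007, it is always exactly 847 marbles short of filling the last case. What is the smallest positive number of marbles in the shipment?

Being 847 short of a full case of size k means N ≡ −847 (mod k), i.e. N + 847 is a multiple of each size.
6095 = 5 × 23 × 53
1325 = 5^2 × 53
1007 = 19 × 53
LCM(6095, 1325, 1007) = 5^2 × 19 × 23 × 53 = 579025.
Smallest positive N is 579025 − 847 = 578178.

578178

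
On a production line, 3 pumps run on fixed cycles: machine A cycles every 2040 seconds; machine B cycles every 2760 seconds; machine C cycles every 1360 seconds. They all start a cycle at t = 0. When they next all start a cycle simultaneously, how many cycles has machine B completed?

All finish a whole number of cycles simultaneously at t = LCM of the periods.
2040 = 2^3 × 3 × 5 × 17
2760 = 2^3 × 3 × 5 × 23
1360 = 2^4 × 5 × 17
LCM(2040, 2760, 1360) = 2^4 × 3 × 5 × 17 × 23 = 93840.
Cycles for period 2760: 93840 / 2760 = 34.

34 cycles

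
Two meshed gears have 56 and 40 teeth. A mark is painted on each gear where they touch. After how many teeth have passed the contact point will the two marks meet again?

They coincide at every common multiple of the periods; the first is the LCM.
56 = 2^3 × 7
40 = 2^3 × 5
LCM(56, 40) = 2^3 × 5 × 7 = 280.

280 teeth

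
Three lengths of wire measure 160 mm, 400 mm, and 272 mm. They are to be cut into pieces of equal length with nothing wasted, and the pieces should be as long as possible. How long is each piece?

16 mm

Each piece length must divide every original length, so the longest possible is gcd(160, 400, 272).
160 = 2^5 × 5
400 = 2^4 × 5^2
272 = 2^4 × 17
gcd(160, 400, 272) = 2^4 = 16.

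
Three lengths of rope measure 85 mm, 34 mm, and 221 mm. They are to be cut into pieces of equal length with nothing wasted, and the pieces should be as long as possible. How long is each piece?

Each piece length must divide every original length, so the longest possible is gcd(85, 34, 221).
85 = 5 × 17
34 = 2 × 17
221 = 13 × 17
gcd(85, 34, 221) = 17.

17 mm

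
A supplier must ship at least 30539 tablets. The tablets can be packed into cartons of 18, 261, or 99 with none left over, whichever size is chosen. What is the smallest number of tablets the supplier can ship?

The number of tablets must be a common multiple of 18, 261, and 99, so a multiple of their LCM.
18 = 2 × 3^2
261 = 3^2 × 29
99 = 3^2 × 11
LCM(18, 261, 99) = 2 × 3^2 × 11 × 29 = 5742.
Smallest multiple of 5742 that is ≥ 30539: ⌈30539/5742⌉ × 5742 = 6 × 5742 = 34452.

34452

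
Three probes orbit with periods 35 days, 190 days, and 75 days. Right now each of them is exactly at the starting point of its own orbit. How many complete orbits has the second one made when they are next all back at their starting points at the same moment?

105 orbits

The first common completion time is the LCM of the periods.
35 = 5 × 7
190 = 2 × 5 × 19
75 = 3 × 5^2
LCM(35, 190, 75) = 2 × 3 × 5^2 × 7 × 19 = 19950.
Orbits for period 190: 19950 / 190 = 105.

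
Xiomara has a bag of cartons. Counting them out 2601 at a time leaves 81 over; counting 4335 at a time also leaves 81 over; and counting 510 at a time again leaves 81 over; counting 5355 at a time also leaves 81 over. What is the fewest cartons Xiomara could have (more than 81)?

182151

N − 81 must be a common multiple of 2601, 4335, 510, and 5355.
2601 = 3^2 × 17^2
4335 = 3 × 5 × 17^2
510 = 2 × 3 × 5 × 17
5355 = 3^2 × 5 × 7 × 17
LCM(2601, 4335, 510, 5355) = 2 × 3^2 × 5 × 7 × 17^2 = 182070.
Smallest N > 81 is LCM + 81 = 182070 + 81 = 182151.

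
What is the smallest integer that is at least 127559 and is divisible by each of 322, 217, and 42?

The integer must be a common multiple of 322, 217, and 42, so a multiple of their LCM.
322 = 2 × 7 × 23
217 = 7 × 31
42 = 2 × 3 × 7
LCM(322, 217, 42) = 2 × 3 × 7 × 23 × 31 = 29946.
Smallest multiple of 29946 that is ≥ 127559: ⌈127559/29946⌉ × 29946 = 5 × 29946 = 149730.

149730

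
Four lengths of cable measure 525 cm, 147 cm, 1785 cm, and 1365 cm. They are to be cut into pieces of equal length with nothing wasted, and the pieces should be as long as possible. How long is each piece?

21 cm

The greatest length dividing all of 525, 147, 1785, and 1365 is their gcd.
525 = 3 × 5^2 × 7
147 = 3 × 7^2
1785 = 3 × 5 × 7 × 17
1365 = 3 × 5 × 7 × 13
gcd(525, 147, 1785, 1365) = 3 × 7 = 21.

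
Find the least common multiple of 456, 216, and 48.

456 = 2^3 × 3 × 19
216 = 2^3 × 3^3
48 = 2^4 × 3
LCM(456, 216, 48) = 2^4 × 3^3 × 19 = 8208.

8208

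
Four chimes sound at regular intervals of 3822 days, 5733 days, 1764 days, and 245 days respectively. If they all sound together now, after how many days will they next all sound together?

We need the least common multiple of the intervals.
3822 = 2 × 3 × 7^2 × 13
5733 = 3^2 × 7^2 × 13
1764 = 2^2 × 3^2 × 7^2
245 = 5 × 7^2
LCM(3822, 5733, 1764, 245) = 2^2 × 3^2 × 5 × 7^2 × 13 = 114660.

114660 days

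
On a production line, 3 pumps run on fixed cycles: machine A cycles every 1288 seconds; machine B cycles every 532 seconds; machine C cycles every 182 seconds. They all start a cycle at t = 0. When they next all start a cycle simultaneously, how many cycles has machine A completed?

All finish a whole number of cycles simultaneously at t = LCM of the periods.
1288 = 2^3 × 7 × 23
532 = 2^2 × 7 × 19
182 = 2 × 7 × 13
LCM(1288, 532, 182) = 2^3 × 7 × 13 × 19 × 23 = 318136.
Cycles for period 1288: 318136 / 1288 = 247.

247 cycles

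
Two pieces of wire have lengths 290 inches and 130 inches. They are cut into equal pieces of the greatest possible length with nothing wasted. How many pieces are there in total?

Piece length = gcd(290, 130).
290 = 2 × 5 × 29
130 = 2 × 5 × 13
gcd(290, 130) = 2 × 5 = 10.
Total pieces = 290/10 + 130/10 = 29 + 13 = 42.

42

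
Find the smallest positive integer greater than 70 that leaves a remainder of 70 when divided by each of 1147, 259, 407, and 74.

176708

N − 70 must be a common multiple of 1147, 259, 407, and 74.
1147 = 31 × 37
259 = 7 × 37
407 = 11 × 37
74 = 2 × 37
LCM(1147, 259, 407, 74) = 2 × 7 × 11 × 31 × 37 = 176638.
Smallest N > 70 is LCM + 70 = 176638 + 70 = 176708.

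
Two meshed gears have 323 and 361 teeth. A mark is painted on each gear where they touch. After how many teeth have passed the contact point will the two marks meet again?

6137 teeth

The first simultaneous occurrence is after LCM of the individual periods.
323 = 17 × 19
361 = 19^2
LCM(323, 361) = 17 × 19^2 = 6137.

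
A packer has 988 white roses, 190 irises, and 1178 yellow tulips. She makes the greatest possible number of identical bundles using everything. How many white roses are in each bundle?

26

Number of bundles = gcd(988, 190, 1178).
988 = 2^2 × 13 × 19
190 = 2 × 5 × 19
1178 = 2 × 19 × 31
gcd(988, 190, 1178) = 2 × 19 = 38.
white roses per bundle = 988 / 38 = 26.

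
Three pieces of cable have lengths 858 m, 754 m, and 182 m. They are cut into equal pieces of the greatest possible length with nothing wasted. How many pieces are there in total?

Piece length = gcd(858, 754, 182).
858 = 2 × 3 × 11 × 13
754 = 2 × 13 × 29
182 = 2 × 7 × 13
gcd(858, 754, 182) = 2 × 13 = 26.
Total pieces = 858/26 + 754/26 + 182/26 = 33 + 29 + 7 = 69.

69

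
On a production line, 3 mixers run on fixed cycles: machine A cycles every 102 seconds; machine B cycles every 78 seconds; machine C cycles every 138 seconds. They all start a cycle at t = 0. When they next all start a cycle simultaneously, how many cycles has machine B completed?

391 cycles

The first common completion time is the LCM of the periods.
102 = 2 × 3 × 17
78 = 2 × 3 × 13
138 = 2 × 3 × 23
LCM(102, 78, 138) = 2 × 3 × 13 × 17 × 23 = 30498.
Cycles for period 78: 30498 / 78 = 391.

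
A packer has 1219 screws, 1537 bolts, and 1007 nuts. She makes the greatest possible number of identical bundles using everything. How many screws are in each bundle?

Number of bundles = gcd(1219, 1537, 1007).
1219 = 23 × 53
1537 = 29 × 53
1007 = 19 × 53
gcd(1219, 1537, 1007) = 53.
screws per bundle = 1219 / 53 = 23.

23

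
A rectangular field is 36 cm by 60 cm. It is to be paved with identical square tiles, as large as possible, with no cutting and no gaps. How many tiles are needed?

Tile side = gcd(36, 60).
36 = 2^2 × 3^2
60 = 2^2 × 3 × 5
gcd(36, 60) = 2^2 × 3 = 12.
Tiles: (36/12) × (60/12) = 3 × 5 = 15.

15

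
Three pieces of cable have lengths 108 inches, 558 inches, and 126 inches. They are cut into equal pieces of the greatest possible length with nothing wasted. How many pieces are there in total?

Piece length = gcd(108, 558, 126).
108 = 2^2 × 3^3
558 = 2 × 3^2 × 31
126 = 2 × 3^2 × 7
gcd(108, 558, 126) = 2 × 3^2 = 18.
Total pieces = 108/18 + 558/18 + 126/18 = 6 + 31 + 7 = 44.

44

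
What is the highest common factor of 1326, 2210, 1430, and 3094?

26

1326 = 2 × 3 × 13 × 17
2210 = 2 × 5 × 13 × 17
1430 = 2 × 5 × 11 × 13
3094 = 2 × 7 × 13 × 17
gcd(1326, 2210, 1430, 3094) = 2 × 13 = 26.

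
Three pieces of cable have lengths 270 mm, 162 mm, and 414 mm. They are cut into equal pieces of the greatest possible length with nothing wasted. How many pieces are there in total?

47

Piece length = gcd(270, 162, 414).
270 = 2 × 3^3 × 5
162 = 2 × 3^4
414 = 2 × 3^2 × 23
gcd(270, 162, 414) = 2 × 3^2 = 18.
Total pieces = 270/18 + 162/18 + 414/18 = 15 + 9 + 23 = 47.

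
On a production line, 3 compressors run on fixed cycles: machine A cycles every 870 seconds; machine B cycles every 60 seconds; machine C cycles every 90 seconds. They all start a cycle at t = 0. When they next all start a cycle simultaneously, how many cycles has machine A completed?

They are all back at their starting positions together after one LCM of the periods.
870 = 2 × 3 × 5 × 29
60 = 2^2 × 3 × 5
90 = 2 × 3^2 × 5
LCM(870, 60, 90) = 2^2 × 3^2 × 5 × 29 = 5220.
Cycles for period 870: 5220 / 870 = 6.

6 cycles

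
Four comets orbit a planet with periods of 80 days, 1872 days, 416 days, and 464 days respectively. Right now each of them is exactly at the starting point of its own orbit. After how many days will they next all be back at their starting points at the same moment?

542880 days

We need the least common multiple of the intervals.
80 = 2^4 × 5
1872 = 2^4 × 3^2 × 13
416 = 2^5 × 13
464 = 2^4 × 29
LCM(80, 1872, 416, 464) = 2^5 × 3^2 × 5 × 13 × 29 = 542880.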